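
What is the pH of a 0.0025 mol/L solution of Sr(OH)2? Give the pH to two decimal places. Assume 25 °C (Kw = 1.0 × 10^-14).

Sr(OH)2 is a strong base (each formula unit releases 2 OH-); [OH-] = 0.005 M.
pOH = -log(0.005) = 2.30
pH = 14.00 - 2.30 = 11.70

pH = 11.70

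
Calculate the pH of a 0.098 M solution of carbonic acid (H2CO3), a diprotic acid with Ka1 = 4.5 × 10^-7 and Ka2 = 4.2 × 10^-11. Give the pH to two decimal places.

Ka1 ≫ Ka2, so treat the first dissociation as the only significant source of H+.
Ka1 = x²/(0.098 − x) = 4.5 × 10^-7
x ≈ √(4.5 × 10^-7 × 0.098) = 2.10 × 10^-4 M
pH = −log(2.10 × 10^-4) = 3.68

pH = 3.68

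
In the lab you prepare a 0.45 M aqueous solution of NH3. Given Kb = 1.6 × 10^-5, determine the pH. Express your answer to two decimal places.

NH3 + H2O ⇌ NH4+ + OH-
Kb = [OH-]²/(0.45 − [OH-]) = 1.6 × 10^-5
Since Kb ≪ C₀, [OH-] ≈ √(Kb·C₀) = 2.68 × 10^-3 M.
Check: 0.6% ionized — well under 5%, approximation valid.
pOH = 2.57, so pH = 14.00 − pOH = 11.43

pH = 11.43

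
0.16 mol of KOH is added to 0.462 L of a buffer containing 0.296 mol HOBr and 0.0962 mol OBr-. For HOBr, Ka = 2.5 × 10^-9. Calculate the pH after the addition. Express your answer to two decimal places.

OH- converts HOBr to OBr-: HOBr → 0.136 mol, OBr- → 0.256 mol.
pKa = −log(2.5 × 10^-9) = 8.602
pH = pKa + log(n_OBr-/n_HOBr) = 8.602 + log(0.256/0.136) = 8.602 + (+0.275)

pH = 8.88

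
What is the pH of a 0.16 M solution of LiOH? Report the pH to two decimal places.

LiOH is a strong base; [OH-] = 0.16 M.
pOH = -log(0.16) = 0.80
pH = 14.00 - 0.80 = 13.20

pH = 13.20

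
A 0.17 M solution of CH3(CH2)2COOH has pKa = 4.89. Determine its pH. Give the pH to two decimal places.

CH3(CH2)2COOH ⇌ CH3(CH2)2COO- + H+
Ka = 10^(−4.89) = 1.29 × 10^-5
From the ICE table, Ka = x²/(0.17 − x) = 1.29 × 10^-5.
Since Ka ≪ C₀, x ≈ √(Ka·C₀) = 1.48 × 10^-3 M.
pH = −log(1.48 × 10^-3) = 2.83

pH = 2.83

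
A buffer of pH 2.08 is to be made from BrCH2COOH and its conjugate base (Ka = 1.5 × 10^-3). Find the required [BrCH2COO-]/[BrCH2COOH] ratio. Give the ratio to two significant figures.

pKa = -log(1.5 × 10^-3) = 2.824
pH = pKa + log(r) ⇒ log(r) = 2.08 − 2.824 = -0.744
r = [BrCH2COO-]/[BrCH2COOH] = 10^(-0.744) = 0.18

ratio = 0.18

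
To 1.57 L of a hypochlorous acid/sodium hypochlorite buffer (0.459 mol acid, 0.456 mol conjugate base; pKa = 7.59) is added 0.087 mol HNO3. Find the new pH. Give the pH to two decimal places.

Added H+ converts OCl- to HOCl: HOCl → 0.546 mol, OCl- → 0.369 mol.
pH = pKa + log([A⁻]/[HA]) = 7.59 + log(0.369/0.546) = 7.59 -0.170

pH = 7.42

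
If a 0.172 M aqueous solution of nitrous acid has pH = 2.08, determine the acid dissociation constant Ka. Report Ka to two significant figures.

[H+] = 10^(-2.08) = 8.32 × 10^-3 M
At equilibrium [HA] = 0.172 − 8.32 × 10^-3 = 1.64 × 10^-1 M
Ka = [H+][A-]/[HA] = (8.32 × 10^-3)² / 1.64 × 10^-1 = 4.2 × 10^-4

Ka = 4.2 × 10^-4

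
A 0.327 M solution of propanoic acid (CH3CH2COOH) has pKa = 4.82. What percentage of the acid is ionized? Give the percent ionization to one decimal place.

CH3CH2COOH ⇌ CH3CH2COO- + H+; let x = [H+] at equilibrium.
Ka = 10^(−4.82) = 1.51 × 10^-5
x ≈ √(Ka·C₀) = √(1.51 × 10^-5 × 0.327) = 2.22 × 10^-3 M
Fraction ionized = 2.22 × 10^-3 / 0.327 = 0.0068 → 0.7%

0.7%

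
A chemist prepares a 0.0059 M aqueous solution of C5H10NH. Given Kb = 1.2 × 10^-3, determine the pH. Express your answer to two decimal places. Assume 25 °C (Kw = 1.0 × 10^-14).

pH = 11.33

C5H10NH + H2O ⇌ C5H10NH2+ + OH-
From the ICE table, Kb = [OH-]²/(0.0059 − [OH-]) = 1.2 × 10^-3.
The 5% rule fails; solving [OH-]² + Kb·[OH-] − Kb·C₀ = 0 exactly:
[OH-] = [−0.0012 + √(0.0012² + 2.83e-05)]/2 = 2.13 × 10^-3 M
pOH = −log(2.13 × 10^-3) = 2.67; pH = 14.00 − 2.67 = 11.33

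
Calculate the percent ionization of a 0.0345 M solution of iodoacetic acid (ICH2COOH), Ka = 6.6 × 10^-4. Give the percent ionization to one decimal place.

ICH2COOH ⇌ ICH2COO- + H+; let x = [H+] at equilibrium.
Solve x² + 0.00066x − 2.28e-05 = 0 → x = 4.45 × 10^-3 M
Fraction ionized = 4.45 × 10^-3 / 0.0345 = 0.1290 → 12.9%

12.9%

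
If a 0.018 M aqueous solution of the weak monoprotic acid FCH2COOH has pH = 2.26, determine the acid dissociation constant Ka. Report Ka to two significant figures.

Ka = 2.4 × 10^-3

[H+] = 10^(-2.26) = 5.50 × 10^-3 M
At equilibrium [HA] = 0.018 − 5.50 × 10^-3 = 1.25 × 10^-2 M
Ka = [H+][A-]/[HA] = (5.50 × 10^-3)² / 1.25 × 10^-2 = 2.4 × 10^-3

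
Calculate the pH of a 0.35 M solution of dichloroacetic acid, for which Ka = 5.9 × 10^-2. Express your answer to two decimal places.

pH = 0.93

Cl2CHCOOH ⇌ Cl2CHCOO- + H+
From the ICE table, Ka = [H+]²/(0.35 − [H+]) = 5.9 × 10^-2.
The 5% rule fails; solving [H+]² + Ka·[H+] − Ka·C₀ = 0 exactly:
[H+] = [−0.059 + √(0.059² + 0.0826)]/2 = 1.17 × 10^-1 M
pH = −log(1.17 × 10^-1) = 0.93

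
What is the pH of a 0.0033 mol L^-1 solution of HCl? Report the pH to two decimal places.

HCl is a strong acid and dissociates completely, so [H+] = 0.0033 M.
pH = -log(0.0033) = 2.48

pH = 2.48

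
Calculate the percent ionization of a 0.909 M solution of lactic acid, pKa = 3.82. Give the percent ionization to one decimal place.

1.3%

CH3CH(OH)COOH ⇌ CH3CH(OH)COO- + H+; let x = [H+] at equilibrium.
Ka = 10^(−3.82) = 1.51 × 10^-4
x ≈ √(Ka·C₀) = √(1.51 × 10^-4 × 0.909) = 1.17 × 10^-2 M
Fraction ionized = 1.17 × 10^-2 / 0.909 = 0.0129 → 1.3%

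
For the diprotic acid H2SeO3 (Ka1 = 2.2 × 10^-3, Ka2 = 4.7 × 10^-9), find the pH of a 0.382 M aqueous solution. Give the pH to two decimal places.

pH = 1.55

Ka1 ≫ Ka2, so treat the first dissociation as the only significant source of H+.
Ka1 = x²/(0.382 − x) = 2.2 × 10^-3
Solving the quadratic: x = (−Ka1 + √(Ka1² + 4·Ka1·C₀))/2 = 2.79 × 10^-2 M
pH = −log(2.79 × 10^-2) = 1.55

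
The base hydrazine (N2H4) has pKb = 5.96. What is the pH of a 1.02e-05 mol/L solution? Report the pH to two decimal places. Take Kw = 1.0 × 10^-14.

N2H4 + H2O ⇌ N2H5+ + OH-
Kb = 10^(−5.96) = 1.10 × 10^-6
Kb = x²/(1.02e-05 − x) = 1.10 × 10^-6
x is not negligible relative to C₀; solve x² + 1.1e-06·x − 1.12e-11 = 0.
x = [−1.1e-06 + √(1.1e-06² + 4.49e-11)]/2 = 2.84 × 10^-6 M
pOH = −log(2.84 × 10^-6) = 5.55; pH = 14.00 − 5.55 = 8.45

pH = 8.45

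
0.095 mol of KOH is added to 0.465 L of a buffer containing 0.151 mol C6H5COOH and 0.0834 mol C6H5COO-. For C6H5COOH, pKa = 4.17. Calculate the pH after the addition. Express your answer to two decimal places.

pH = 4.67

After neutralization: n(C6H5COOH) = 0.056 mol, n(C6H5COO-) = 0.178 mol.
pH = pKa + log(n_C6H5COO-/n_C6H5COOH) = 4.17 + log(0.178/0.056) = 4.17 + (+0.502)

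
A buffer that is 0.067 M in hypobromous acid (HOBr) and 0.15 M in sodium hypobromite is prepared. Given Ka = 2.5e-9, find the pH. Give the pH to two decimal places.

pH = 8.95

pKa = −log(2.5 × 10^-9) = 8.602
Henderson–Hasselbalch: pH = pKa + log([OBr-]/[HOBr]) = 8.602 + log(0.15/0.067)
pH = 8.602 + (+0.350) = 8.95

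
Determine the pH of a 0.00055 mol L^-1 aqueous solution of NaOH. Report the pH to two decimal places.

pH = 10.74

NaOH is a strong base; [OH-] = 0.00055 M.
pOH = -log(0.00055) = 3.26
pH = 14.00 - 3.26 = 10.74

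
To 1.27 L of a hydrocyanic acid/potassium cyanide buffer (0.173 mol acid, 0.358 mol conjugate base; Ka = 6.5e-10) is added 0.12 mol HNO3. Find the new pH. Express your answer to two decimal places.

After neutralization: n(HCN) = 0.293 mol, n(CN-) = 0.238 mol.
pKa = −log(6.5 × 10^-10) = 9.187
pH = pKa + log([A⁻]/[HA]) = 9.187 + log(0.238/0.293) = 9.187 -0.090

pH = 9.10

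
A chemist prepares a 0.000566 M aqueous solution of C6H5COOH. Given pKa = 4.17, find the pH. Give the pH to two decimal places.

C6H5COOH ⇌ C6H5COO- + H+
Ka = 10^(−4.17) = 6.76 × 10^-5
Let x = [H+] at equilibrium. Ka = x²/(0.000566 − x).
The 5% rule fails; solving x² + Ka·x − Ka·C₀ = 0 exactly:
x = [−6.76e-05 + √(6.76e-05² + 1.53e-07)]/2 = 1.65 × 10^-4 M
pH = −log[H+] = −log(1.65 × 10^-4) = 3.78

pH = 3.78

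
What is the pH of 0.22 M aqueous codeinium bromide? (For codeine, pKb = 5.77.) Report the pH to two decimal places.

pH = 4.44

C18H22NO3+ is the conjugate acid of the weak base C18H21NO3.
Kb = 10^(−5.77) = 1.70 × 10^-6
Ka = Kw/Kb = 1.0×10^-14 / 1.70 × 10^-6 = 5.88 × 10^-9
Let x = [H+] at equilibrium. Ka = x²/(0.22 − x).
Neglecting x in the denominator: x = √(5.88 × 10^-9 × 0.22) = 3.60 × 10^-5 M
pH = −log[H+] = −log(3.60 × 10^-5) = 4.44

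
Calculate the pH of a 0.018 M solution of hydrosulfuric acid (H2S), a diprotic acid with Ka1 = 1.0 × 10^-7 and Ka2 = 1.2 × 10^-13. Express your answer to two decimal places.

Since Ka1 ≫ Ka2, the first ionization dominates [H+].
Ka1 = x²/(0.018 − x) = 1.0 × 10^-7
x ≈ √(1.0 × 10^-7 × 0.018) = 4.24 × 10^-5 M
pH = −log(4.24 × 10^-5) = 4.37

pH = 4.37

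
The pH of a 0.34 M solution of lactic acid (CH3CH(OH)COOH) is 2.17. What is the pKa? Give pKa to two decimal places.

[H+] = 10^(-2.17) = 6.76 × 10^-3 M
At equilibrium [HA] = 0.34 − 6.76 × 10^-3 = 3.33 × 10^-1 M
Ka = [H+][A-]/[HA] = (6.76 × 10^-3)² / 3.33 × 10^-1 = 1.37 × 10^-4
pKa = -log(1.37 × 10^-4) = 3.86

pKa = 3.86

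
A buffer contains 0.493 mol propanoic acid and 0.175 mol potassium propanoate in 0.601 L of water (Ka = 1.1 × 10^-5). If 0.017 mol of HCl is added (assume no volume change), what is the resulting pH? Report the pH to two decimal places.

pH = 4.45

Added H+ converts CH3CH2COO- to CH3CH2COOH: CH3CH2COOH → 0.51 mol, CH3CH2COO- → 0.158 mol.
pKa = −log(1.1 × 10^-5) = 4.959
pH = pKa + log(n_CH3CH2COO-/n_CH3CH2COOH) = 4.959 + log(0.158/0.51) = 4.959 + (-0.509)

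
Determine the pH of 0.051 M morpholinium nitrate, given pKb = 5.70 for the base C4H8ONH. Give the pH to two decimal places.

C4H8ONH2+ is the conjugate acid of the weak base C4H8ONH.
Kb = 10^(−5.70) = 2.00 × 10^-6
Ka = Kw/Kb = 1.0×10^-14 / 2.00 × 10^-6 = 5.00 × 10^-9
Ka = x²/(0.051 − x) = 5.00 × 10^-9
Neglecting x in the denominator: x = √(5.00 × 10^-9 × 0.051) = 1.60 × 10^-5 M
pH = −log(1.60 × 10^-5) = 4.80

pH = 4.80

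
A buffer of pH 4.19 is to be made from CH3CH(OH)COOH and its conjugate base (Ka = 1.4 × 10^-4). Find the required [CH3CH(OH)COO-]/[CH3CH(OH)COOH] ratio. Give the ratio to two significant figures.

ratio = 2.2

pKa = -log(1.4 × 10^-4) = 3.854
pH = pKa + log(r) ⇒ log(r) = 4.19 − 3.854 = +0.336
r = [CH3CH(OH)COO-]/[CH3CH(OH)COOH] = 10^(+0.336) = 2.17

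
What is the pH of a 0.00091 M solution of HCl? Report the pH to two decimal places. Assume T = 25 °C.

HCl is a strong acid and dissociates completely, so [H+] = 0.00091 M.
pH = -log(0.00091) = 3.04

pH = 3.04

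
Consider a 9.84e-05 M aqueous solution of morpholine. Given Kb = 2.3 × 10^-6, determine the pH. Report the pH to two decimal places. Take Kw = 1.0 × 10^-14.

C4H8ONH + H2O ⇌ C4H8ONH2+ + OH-
From the ICE table, Kb = [OH-]²/(9.84e-05 − [OH-]) = 2.3 × 10^-6.
[OH-] is not negligible relative to C₀; solve [OH-]² + 2.3e-06·[OH-] − 2.26e-10 = 0.
[OH-] = (−Kb + √(Kb² + 4·Kb·C₀))/2 = 1.39 × 10^-5 M
pOH = −log(1.39 × 10^-5) = 4.86; pH = 14.00 − 4.86 = 9.14

pH = 9.14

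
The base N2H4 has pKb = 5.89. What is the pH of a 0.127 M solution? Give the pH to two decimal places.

N2H4 + H2O ⇌ N2H5+ + OH-
Kb = 10^(−5.89) = 1.29 × 10^-6
From the ICE table, Kb = [OH-]²/(0.127 − [OH-]) = 1.29 × 10^-6.
Neglecting [OH-] in the denominator: [OH-] = √(1.29 × 10^-6 × 0.127) = 4.05 × 10^-4 M
Check: 0.32% ionized — well under 5%, approximation valid.
pOH = −log(4.05 × 10^-4) = 3.39; pH = 14.00 − 3.39 = 10.61

pH = 10.61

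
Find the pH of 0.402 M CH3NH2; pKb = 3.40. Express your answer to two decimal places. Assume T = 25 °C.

CH3NH2 + H2O ⇌ CH3NH3+ + OH-
Kb = 10^(−3.40) = 3.98 × 10^-4
Kb = x²/(0.402 − x) = 3.98 × 10^-4
Since Kb ≪ C₀, x ≈ √(Kb·C₀) = 1.26 × 10^-2 M.
Check: 3.1% ionized — well under 5%, approximation valid.
pOH = 1.90, so pH = 14.00 − pOH = 12.10

pH = 12.10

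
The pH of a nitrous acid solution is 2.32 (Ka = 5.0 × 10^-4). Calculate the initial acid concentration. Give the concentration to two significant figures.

C₀ = 5.1 × 10^-2 M

[H+] = 10^(-2.32) = 4.79 × 10^-3 M = x
Ka = x²/(C₀ − x) ⇒ C₀ = x + x²/Ka
C₀ = 4.79 × 10^-3 + (4.79 × 10^-3)²/(5.0 × 10^-4) = 5.07 × 10^-2 M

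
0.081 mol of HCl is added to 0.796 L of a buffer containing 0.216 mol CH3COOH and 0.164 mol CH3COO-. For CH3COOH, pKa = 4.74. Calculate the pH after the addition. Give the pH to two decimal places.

Added H+ converts CH3COO- to CH3COOH: CH3COOH → 0.297 mol, CH3COO- → 0.083 mol.
Henderson–Hasselbalch with mole ratio 0.083/0.297: pH = 4.74 + (-0.554)

pH = 4.19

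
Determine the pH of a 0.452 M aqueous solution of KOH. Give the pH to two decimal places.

KOH is a strong base; [OH-] = 0.452 M.
pOH = -log(0.452) = 0.34
pH = 14.00 - 0.34 = 13.66

pH = 13.66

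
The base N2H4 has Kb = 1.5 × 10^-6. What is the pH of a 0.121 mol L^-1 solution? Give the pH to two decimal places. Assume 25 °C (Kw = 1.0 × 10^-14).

N2H4 + H2O ⇌ N2H5+ + OH-
From the ICE table, Kb = x²/(0.121 − x) = 1.5 × 10^-6.
Since Kb ≪ C₀, x ≈ √(Kb·C₀) = 4.26 × 10^-4 M.
(x/C₀ = 0.35% < 5%, so the approximation holds.)
pOH = 3.37, so pH = 14.00 − pOH = 10.63

pH = 10.63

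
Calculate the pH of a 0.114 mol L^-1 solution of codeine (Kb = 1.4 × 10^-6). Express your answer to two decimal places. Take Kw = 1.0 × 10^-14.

pH = 10.60

C18H21NO3 + H2O ⇌ C18H22NO3+ + OH-
From the ICE table, Kb = [OH-]²/(0.114 − [OH-]) = 1.4 × 10^-6.
Since Kb ≪ C₀, [OH-] ≈ √(Kb·C₀) = 3.99 × 10^-4 M.
Check: 0.35% ionized — well under 5%, approximation valid.
pOH = −log(3.99 × 10^-4) = 3.40; pH = 14.00 − 3.40 = 10.60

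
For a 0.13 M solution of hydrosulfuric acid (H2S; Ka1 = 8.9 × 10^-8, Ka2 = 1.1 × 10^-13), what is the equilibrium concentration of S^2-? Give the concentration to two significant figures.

First ionization gives [H+] ≈ [HS-] = 1.08 × 10^-4 M.
Second step: Ka2 = [H+][S^2-]/[HS-] ≈ [S^2-] (since [H+] ≈ [HS-]).
So [S^2-] ≈ Ka2.

1.1 × 10^-13 M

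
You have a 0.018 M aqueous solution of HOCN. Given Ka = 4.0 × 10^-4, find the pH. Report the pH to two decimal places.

HOCN ⇌ OCN- + H+
From the ICE table, Ka = [H+]²/(0.018 − [H+]) = 4.0 × 10^-4.
[H+] is not negligible relative to C₀; solve [H+]² + 0.0004·[H+] − 7.2e-06 = 0.
[H+] = (−Ka + √(Ka² + 4·Ka·C₀))/2 = 2.49 × 10^-3 M
pH = −log[H+] = −log(2.49 × 10^-3) = 2.60

pH = 2.60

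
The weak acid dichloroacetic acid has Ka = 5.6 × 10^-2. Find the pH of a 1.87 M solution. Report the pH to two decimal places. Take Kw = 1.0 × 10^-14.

Cl2CHCOOH ⇌ Cl2CHCOO- + H+
From the ICE table, Ka = x²/(1.87 − x) = 5.6 × 10^-2.
x is not negligible relative to C₀; solve x² + 0.056·x − 0.105 = 0.
x = [−0.056 + √(0.056² + 0.419)]/2 = 2.97 × 10^-1 M
pH = −log[H+] = −log(2.97 × 10^-1) = 0.53

pH = 0.53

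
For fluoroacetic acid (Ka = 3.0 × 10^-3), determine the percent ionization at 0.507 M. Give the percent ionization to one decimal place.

FCH2COOH ⇌ FCH2COO- + H+; let x = [H+] at equilibrium.
Solve x² + 0.003x − 0.00152 = 0 → x = 3.75 × 10^-2 M
% ionization = x/C₀ × 100% = 3.75 × 10^-2/0.507 × 100% = 7.4%

7.4%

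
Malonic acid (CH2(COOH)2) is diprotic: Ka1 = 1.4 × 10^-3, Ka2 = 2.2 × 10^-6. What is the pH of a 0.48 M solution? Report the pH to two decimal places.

Ka1 ≫ Ka2, so treat the first dissociation as the only significant source of H+.
Ka1 = x²/(0.48 − x) = 1.4 × 10^-3
Solving the quadratic: x = (−Ka1 + √(Ka1² + 4·Ka1·C₀))/2 = 2.52 × 10^-2 M
pH = −log(2.52 × 10^-2) = 1.60

pH = 1.60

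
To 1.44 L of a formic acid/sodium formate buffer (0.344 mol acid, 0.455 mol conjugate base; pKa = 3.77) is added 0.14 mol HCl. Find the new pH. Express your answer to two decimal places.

After neutralization: n(HCOOH) = 0.484 mol, n(HCOO-) = 0.315 mol.
pH = pKa + log([A⁻]/[HA]) = 3.77 + log(0.315/0.484) = 3.77 -0.187

pH = 3.58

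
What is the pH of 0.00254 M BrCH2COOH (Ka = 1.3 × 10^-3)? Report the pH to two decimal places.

pH = 2.89

BrCH2COOH ⇌ BrCH2COO- + H+
From the ICE table, Ka = [H+]²/(0.00254 − [H+]) = 1.3 × 10^-3.
Here C₀/Ka ≈ 1.95, so the small-[H+] approximation fails. Use the quadratic:
[H+] = [−0.0013 + √(0.0013² + 1.32e-05)]/2 = 1.28 × 10^-3 M
pH = −log[H+] = −log(1.28 × 10^-3) = 2.89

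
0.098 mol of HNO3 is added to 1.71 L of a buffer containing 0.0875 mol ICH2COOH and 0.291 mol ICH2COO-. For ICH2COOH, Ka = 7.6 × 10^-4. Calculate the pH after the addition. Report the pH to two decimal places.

pH = 3.14

Added H+ converts ICH2COO- to ICH2COOH: ICH2COOH → 0.185 mol, ICH2COO- → 0.193 mol.
pKa = −log(7.6 × 10^-4) = 3.119
pH = pKa + log([A⁻]/[HA]) = 3.119 + log(0.193/0.185) = 3.119 +0.018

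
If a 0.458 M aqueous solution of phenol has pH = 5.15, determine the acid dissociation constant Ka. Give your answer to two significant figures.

[H+] = 10^(-5.15) = 7.08 × 10^-6 M
At equilibrium [HA] = 0.458 − 7.08 × 10^-6 = 4.58 × 10^-1 M
Ka = [H+][A-]/[HA] = (7.08 × 10^-6)² / 4.58 × 10^-1 = 1.1 × 10^-10

Ka = 1.1 × 10^-10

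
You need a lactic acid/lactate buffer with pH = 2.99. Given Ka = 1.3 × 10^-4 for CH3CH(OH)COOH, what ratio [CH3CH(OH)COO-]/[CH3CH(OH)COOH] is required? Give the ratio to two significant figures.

ratio = 0.13

pKa = -log(1.3 × 10^-4) = 3.886
pH = pKa + log(r) ⇒ log(r) = 2.99 − 3.886 = -0.896
r = [CH3CH(OH)COO-]/[CH3CH(OH)COOH] = 10^(-0.896) = 0.127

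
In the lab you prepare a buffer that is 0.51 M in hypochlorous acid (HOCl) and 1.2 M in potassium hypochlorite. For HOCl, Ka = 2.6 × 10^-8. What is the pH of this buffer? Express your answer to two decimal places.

pKa = −log(2.6 × 10^-8) = 7.585
Henderson–Hasselbalch: pH = pKa + log([OCl-]/[HOCl]) = 7.585 + log(1.2/0.51)
pH = 7.585 + (+0.372) = 7.96

pH = 7.96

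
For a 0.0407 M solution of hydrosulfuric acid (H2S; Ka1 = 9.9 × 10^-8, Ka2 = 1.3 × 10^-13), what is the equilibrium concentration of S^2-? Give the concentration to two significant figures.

1.3 × 10^-13 M

First ionization gives [H+] ≈ [HS-] = 6.35 × 10^-5 M.
Second step: Ka2 = [H+][S^2-]/[HS-] ≈ [S^2-] (since [H+] ≈ [HS-]).
So [S^2-] ≈ Ka2.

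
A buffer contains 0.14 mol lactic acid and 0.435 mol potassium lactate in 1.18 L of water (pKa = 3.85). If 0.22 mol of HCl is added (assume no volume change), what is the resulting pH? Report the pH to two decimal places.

Added H+ converts CH3CH(OH)COO- to CH3CH(OH)COOH: CH3CH(OH)COOH → 0.36 mol, CH3CH(OH)COO- → 0.215 mol.
pH = pKa + log(n_CH3CH(OH)COO-/n_CH3CH(OH)COOH) = 3.85 + log(0.215/0.36) = 3.85 + (-0.224)

pH = 3.63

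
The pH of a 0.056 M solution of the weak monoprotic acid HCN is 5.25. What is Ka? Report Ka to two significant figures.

[H+] = 10^(-5.25) = 5.62 × 10^-6 M
At equilibrium [HA] = 0.056 − 5.62 × 10^-6 = 5.60 × 10^-2 M
Ka = [H+][A-]/[HA] = (5.62 × 10^-6)² / 5.60 × 10^-2 = 5.6 × 10^-10

Ka = 5.6 × 10^-10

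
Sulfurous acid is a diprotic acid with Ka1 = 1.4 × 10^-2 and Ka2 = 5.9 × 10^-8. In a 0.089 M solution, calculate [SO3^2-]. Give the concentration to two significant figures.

First ionization gives [H+] ≈ [HSO3-] = 2.90 × 10^-2 M.
Second step: Ka2 = [H+][SO3^2-]/[HSO3-] ≈ [SO3^2-] (since [H+] ≈ [HSO3-]).
So [SO3^2-] ≈ Ka2.

5.9 × 10^-8 M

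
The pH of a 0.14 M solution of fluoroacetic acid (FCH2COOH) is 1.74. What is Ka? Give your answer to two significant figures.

Ka = 2.7 × 10^-3

[H+] = 10^(-1.74) = 1.82 × 10^-2 M
At equilibrium [HA] = 0.14 − 1.82 × 10^-2 = 1.22 × 10^-1 M
Ka = [H+][A-]/[HA] = (1.82 × 10^-2)² / 1.22 × 10^-1 = 2.7 × 10^-3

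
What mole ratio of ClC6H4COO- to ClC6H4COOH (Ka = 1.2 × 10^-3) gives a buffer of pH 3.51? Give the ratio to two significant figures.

pKa = -log(1.2 × 10^-3) = 2.921
pH = pKa + log(r) ⇒ log(r) = 3.51 − 2.921 = +0.589
r = [ClC6H4COO-]/[ClC6H4COOH] = 10^(+0.589) = 3.88

ratio = 3.9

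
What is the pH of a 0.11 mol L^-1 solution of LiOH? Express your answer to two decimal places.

pH = 13.04

LiOH is a strong base; [OH-] = 0.11 M.
pOH = -log(0.11) = 0.96
pH = 14.00 - 0.96 = 13.04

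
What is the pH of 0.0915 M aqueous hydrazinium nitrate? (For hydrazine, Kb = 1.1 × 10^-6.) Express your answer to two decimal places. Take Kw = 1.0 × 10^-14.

pH = 4.54

N2H5+ is the conjugate acid of the weak base N2H4.
Ka = Kw/Kb = 1.0×10^-14 / 1.1 × 10^-6 = 9.09 × 10^-9
Let x = [H+] at equilibrium. Ka = x²/(0.0915 − x).
Since Ka ≪ C₀, x ≈ √(Ka·C₀) = 2.88 × 10^-5 M.
Check: 0.032% ionized — well under 5%, approximation valid.
pH = −log[H+] = −log(2.88 × 10^-5) = 4.54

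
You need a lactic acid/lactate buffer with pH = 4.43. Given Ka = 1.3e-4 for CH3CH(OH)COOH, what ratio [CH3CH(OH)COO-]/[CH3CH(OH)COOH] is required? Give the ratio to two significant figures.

ratio = 3.5

pKa = -log(1.3 × 10^-4) = 3.886
pH = pKa + log(r) ⇒ log(r) = 4.43 − 3.886 = +0.544
r = [CH3CH(OH)COO-]/[CH3CH(OH)COOH] = 10^(+0.544) = 3.5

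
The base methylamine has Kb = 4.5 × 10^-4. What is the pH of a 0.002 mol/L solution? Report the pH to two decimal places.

pH = 10.88

CH3NH2 + H2O ⇌ CH3NH3+ + OH-
From the ICE table, Kb = x²/(0.002 − x) = 4.5 × 10^-4.
Here C₀/Kb ≈ 4.44, so the small-x approximation fails. Use the quadratic:
x = (−Kb + √(Kb² + 4·Kb·C₀))/2 = 7.50 × 10^-4 M
pOH = −log(7.50 × 10^-4) = 3.12; pH = 14.00 − 3.12 = 10.88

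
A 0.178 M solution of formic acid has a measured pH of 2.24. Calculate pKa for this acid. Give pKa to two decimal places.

pKa = 3.72

[H+] = 10^(-2.24) = 5.75 × 10^-3 M
At equilibrium [HA] = 0.178 − 5.75 × 10^-3 = 1.72 × 10^-1 M
Ka = [H+][A-]/[HA] = (5.75 × 10^-3)² / 1.72 × 10^-1 = 1.92 × 10^-4
pKa = -log(1.92 × 10^-4) = 3.72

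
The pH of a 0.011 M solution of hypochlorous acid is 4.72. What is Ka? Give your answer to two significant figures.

Ka = 3.3 × 10^-8

[H+] = 10^(-4.72) = 1.91 × 10^-5 M
At equilibrium [HA] = 0.011 − 1.91 × 10^-5 = 1.10 × 10^-2 M
Ka = [H+][A-]/[HA] = (1.91 × 10^-5)² / 1.10 × 10^-2 = 3.3 × 10^-8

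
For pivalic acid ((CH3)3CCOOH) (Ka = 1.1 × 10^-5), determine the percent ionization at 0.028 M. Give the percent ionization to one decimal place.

(CH3)3CCOOH ⇌ (CH3)3CCOO- + H+; let x = [H+] at equilibrium.
x ≈ √(Ka·C₀) = √(1.1 × 10^-5 × 0.028) = 5.55 × 10^-4 M
% ionization = x/C₀ × 100% = 5.55 × 10^-4/0.028 × 100% = 2.0%

2.0%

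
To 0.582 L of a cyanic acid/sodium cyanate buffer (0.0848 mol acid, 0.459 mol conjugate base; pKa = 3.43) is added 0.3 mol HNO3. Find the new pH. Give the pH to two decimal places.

After neutralization: n(HOCN) = 0.385 mol, n(OCN-) = 0.159 mol.
pH = pKa + log(n_OCN-/n_HOCN) = 3.43 + log(0.159/0.385) = 3.43 + (-0.384)

pH = 3.05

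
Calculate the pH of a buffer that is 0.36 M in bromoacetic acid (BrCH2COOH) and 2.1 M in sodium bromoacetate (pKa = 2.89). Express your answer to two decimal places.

Henderson–Hasselbalch: pH = pKa + log([BrCH2COO-]/[BrCH2COOH]) = 2.89 + log(2.1/0.36)
pH = 2.89 + (+0.766) = 3.66

pH = 3.66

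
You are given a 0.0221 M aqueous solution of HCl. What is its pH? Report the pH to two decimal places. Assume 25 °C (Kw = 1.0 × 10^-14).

pH = 1.66

HCl is a strong acid and dissociates completely, so [H+] = 0.0221 M.
pH = -log(0.0221) = 1.66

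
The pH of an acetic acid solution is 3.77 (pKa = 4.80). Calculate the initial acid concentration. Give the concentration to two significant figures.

C₀ = 2.0 × 10^-3 M

[H+] = 10^(-3.77) = 1.70 × 10^-4 M = x
Ka = 10^(−4.80) = 1.58 × 10^-5
Ka = x²/(C₀ − x) ⇒ C₀ = x + x²/Ka
C₀ = 1.70 × 10^-4 + (1.70 × 10^-4)²/(1.58 × 10^-5) = 2.00 × 10^-3 M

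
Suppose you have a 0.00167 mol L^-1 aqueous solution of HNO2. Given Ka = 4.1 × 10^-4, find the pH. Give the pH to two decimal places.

HNO2 ⇌ NO2- + H+
From the ICE table, Ka = [H+]²/(0.00167 − [H+]) = 4.1 × 10^-4.
The 5% rule fails; solving [H+]² + Ka·[H+] − Ka·C₀ = 0 exactly:
[H+] = (−Ka + √(Ka² + 4·Ka·C₀))/2 = 6.47 × 10^-4 M
pH = −log[H+] = −log(6.47 × 10^-4) = 3.19

pH = 3.19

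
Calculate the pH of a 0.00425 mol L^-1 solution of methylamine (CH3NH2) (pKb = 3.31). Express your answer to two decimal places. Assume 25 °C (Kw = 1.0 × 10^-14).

pH = 11.09

CH3NH2 + H2O ⇌ CH3NH3+ + OH-
Kb = 10^(−3.31) = 4.90 × 10^-4
Let x = [OH-] at equilibrium. Kb = x²/(0.00425 − x).
x is not negligible relative to C₀; solve x² + 0.00049·x − 2.08e-06 = 0.
x = [−0.00049 + √(0.00049² + 8.33e-06)]/2 = 1.22 × 10^-3 M
pOH = 2.91, so pH = 14.00 − pOH = 11.09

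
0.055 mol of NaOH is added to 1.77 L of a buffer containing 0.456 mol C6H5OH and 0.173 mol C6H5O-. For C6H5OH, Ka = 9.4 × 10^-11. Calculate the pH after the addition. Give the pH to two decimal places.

After neutralization: n(C6H5OH) = 0.401 mol, n(C6H5O-) = 0.228 mol.
pKa = −log(9.4 × 10^-11) = 10.027
pH = pKa + log(n_C6H5O-/n_C6H5OH) = 10.027 + log(0.228/0.401) = 10.027 + (-0.245)

pH = 9.78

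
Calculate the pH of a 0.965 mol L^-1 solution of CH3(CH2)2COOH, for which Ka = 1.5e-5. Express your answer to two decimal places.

pH = 2.42

CH3(CH2)2COOH ⇌ CH3(CH2)2COO- + H+
Ka = x²/(0.965 − x) = 1.5 × 10^-5
Since Ka ≪ C₀, x ≈ √(Ka·C₀) = 3.80 × 10^-3 M.
pH = −log[H+] = −log(3.80 × 10^-3) = 2.42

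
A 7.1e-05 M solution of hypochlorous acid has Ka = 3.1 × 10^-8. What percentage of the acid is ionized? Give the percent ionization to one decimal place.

HOCl ⇌ OCl- + H+; let x = [H+] at equilibrium.
x ≈ √(Ka·C₀) = √(3.1 × 10^-8 × 7.1e-05) = 1.48 × 10^-6 M
% ionization = x/C₀ × 100% = 1.48 × 10^-6/7.1e-05 × 100% = 2.1%

2.1%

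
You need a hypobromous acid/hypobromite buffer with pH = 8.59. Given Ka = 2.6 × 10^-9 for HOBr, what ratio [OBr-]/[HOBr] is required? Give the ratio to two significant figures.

pKa = -log(2.6 × 10^-9) = 8.585
pH = pKa + log(r) ⇒ log(r) = 8.59 − 8.585 = +0.005
r = [OBr-]/[HOBr] = 10^(+0.005) = 1.01

ratio = 1.0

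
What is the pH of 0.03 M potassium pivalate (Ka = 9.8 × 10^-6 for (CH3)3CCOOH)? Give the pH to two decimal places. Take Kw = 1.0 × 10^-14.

pH = 8.74

(CH3)3CCOO- is the conjugate base of the weak acid (CH3)3CCOOH.
Kb = Kw/Ka = 1.0×10^-14 / 9.8 × 10^-6 = 1.02 × 10^-9
From the ICE table, Kb = [OH-]²/(0.03 − [OH-]) = 1.02 × 10^-9.
Assume [OH-] ≪ 0.03: [OH-] ≈ √(1.02 × 10^-9 × 0.03) = 5.53 × 10^-6 M
([OH-]/C₀ = 0.018% < 5%, so the approximation holds.)
pOH = −log(5.53 × 10^-6) = 5.26; pH = 14.00 − 5.26 = 8.74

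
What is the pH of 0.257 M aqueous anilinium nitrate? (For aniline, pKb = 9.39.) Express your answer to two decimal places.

C6H5NH3+ is the conjugate acid of the weak base C6H5NH2.
Kb = 10^(−9.39) = 4.07 × 10^-10
Ka = Kw/Kb = 1.0×10^-14 / 4.07 × 10^-10 = 2.46 × 10^-5
Ka = [H+]²/(0.257 − [H+]) = 2.46 × 10^-5
Assume [H+] ≪ 0.257: [H+] ≈ √(2.46 × 10^-5 × 0.257) = 2.51 × 10^-3 M
([H+]/C₀ = 0.98% < 5%, so the approximation holds.)
pH = −log(2.51 × 10^-3) = 2.60

pH = 2.60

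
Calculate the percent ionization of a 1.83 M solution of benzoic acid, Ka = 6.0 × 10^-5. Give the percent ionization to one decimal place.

C6H5COOH ⇌ C6H5COO- + H+; let x = [H+] at equilibrium.
x ≈ √(Ka·C₀) = √(6.0 × 10^-5 × 1.83) = 1.05 × 10^-2 M
% ionization = x/C₀ × 100% = 1.05 × 10^-2/1.83 × 100% = 0.6%

0.6%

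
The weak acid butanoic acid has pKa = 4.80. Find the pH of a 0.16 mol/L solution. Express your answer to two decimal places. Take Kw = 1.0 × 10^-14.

CH3(CH2)2COOH ⇌ CH3(CH2)2COO- + H+
Ka = 10^(−4.80) = 1.58 × 10^-5
From the ICE table, Ka = [H+]²/(0.16 − [H+]) = 1.58 × 10^-5.
Assume [H+] ≪ 0.16: [H+] ≈ √(1.58 × 10^-5 × 0.16) = 1.59 × 10^-3 M
pH = −log(1.59 × 10^-3) = 2.80

pH = 2.80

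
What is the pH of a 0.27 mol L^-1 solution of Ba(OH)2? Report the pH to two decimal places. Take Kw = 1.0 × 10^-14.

Ba(OH)2 is a strong base (each formula unit releases 2 OH-); [OH-] = 0.54 M.
pOH = -log(0.54) = 0.27
pH = 14.00 - 0.27 = 13.73

pH = 13.73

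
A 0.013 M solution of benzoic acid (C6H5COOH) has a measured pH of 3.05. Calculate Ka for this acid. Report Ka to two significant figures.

Ka = 6.6 × 10^-5

[H+] = 10^(-3.05) = 8.91 × 10^-4 M
At equilibrium [HA] = 0.013 − 8.91 × 10^-4 = 1.21 × 10^-2 M
Ka = [H+][A-]/[HA] = (8.91 × 10^-4)² / 1.21 × 10^-2 = 6.6 × 10^-5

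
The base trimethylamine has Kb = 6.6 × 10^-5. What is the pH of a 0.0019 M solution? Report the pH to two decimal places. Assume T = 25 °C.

pH = 10.51

(CH3)3N + H2O ⇌ (CH3)3NH+ + OH-
From the ICE table, Kb = x²/(0.0019 − x) = 6.6 × 10^-5.
x is not negligible relative to C₀; solve x² + 6.6e-05·x − 1.25e-07 = 0.
x = [−6.6e-05 + √(6.6e-05² + 5.02e-07)]/2 = 3.23 × 10^-4 M
pOH = 3.49, so pH = 14.00 − pOH = 10.51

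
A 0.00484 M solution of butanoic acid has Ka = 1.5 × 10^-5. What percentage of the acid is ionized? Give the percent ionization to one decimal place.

5.4%

CH3(CH2)2COOH ⇌ CH3(CH2)2COO- + H+; let x = [H+] at equilibrium.
Solve x² + 1.5e-05x − 7.26e-08 = 0 → x = 2.62 × 10^-4 M
% ionization = x/C₀ × 100% = 2.62 × 10^-4/0.00484 × 100% = 5.4%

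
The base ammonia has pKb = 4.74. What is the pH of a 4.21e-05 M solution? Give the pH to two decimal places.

pH = 9.30

NH3 + H2O ⇌ NH4+ + OH-
Kb = 10^(−4.74) = 1.82 × 10^-5
Kb = [OH-]²/(4.21e-05 − [OH-]) = 1.82 × 10^-5
[OH-] is not negligible relative to C₀; solve [OH-]² + 1.82e-05·[OH-] − 7.66e-10 = 0.
[OH-] = [−1.82e-05 + √(1.82e-05² + 3.06e-09)]/2 = 2.00 × 10^-5 M
pOH = −log(2.00 × 10^-5) = 4.70; pH = 14.00 − 4.70 = 9.30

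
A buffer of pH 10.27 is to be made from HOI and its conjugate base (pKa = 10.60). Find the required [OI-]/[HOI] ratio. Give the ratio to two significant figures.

pH = pKa + log(r) ⇒ log(r) = 10.27 − 10.60 = -0.33
r = [OI-]/[HOI] = 10^(-0.33) = 0.468

ratio = 0.47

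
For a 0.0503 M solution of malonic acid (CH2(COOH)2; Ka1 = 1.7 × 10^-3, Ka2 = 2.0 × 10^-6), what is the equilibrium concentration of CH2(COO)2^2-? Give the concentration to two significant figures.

2.0 × 10^-6 M

First ionization gives [H+] ≈ [CH2(COOH)COO-] = 8.44 × 10^-3 M.
Second step: Ka2 = [H+][CH2(COO)2^2-]/[CH2(COOH)COO-] ≈ [CH2(COO)2^2-] (since [H+] ≈ [CH2(COOH)COO-]).
So [CH2(COO)2^2-] ≈ Ka2.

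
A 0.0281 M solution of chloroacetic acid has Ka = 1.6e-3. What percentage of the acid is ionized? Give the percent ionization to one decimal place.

21.2%

ClCH2COOH ⇌ ClCH2COO- + H+; let x = [H+] at equilibrium.
Ka = x²/(C₀ − x); solving the quadratic gives x = 5.95 × 10^-3 M.
% ionization = x/C₀ × 100% = 5.95 × 10^-3/0.0281 × 100% = 21.2%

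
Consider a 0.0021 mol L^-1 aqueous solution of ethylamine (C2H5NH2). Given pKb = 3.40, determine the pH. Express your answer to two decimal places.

C2H5NH2 + H2O ⇌ C2H5NH3+ + OH-
Kb = 10^(−3.40) = 3.98 × 10^-4
Let x = [OH-] at equilibrium. Kb = x²/(0.0021 − x).
x is not negligible relative to C₀; solve x² + 0.000398·x − 8.36e-07 = 0.
x = [−0.000398 + √(0.000398² + 3.34e-06)]/2 = 7.37 × 10^-4 M
pOH = −log(7.37 × 10^-4) = 3.13; pH = 14.00 − 3.13 = 10.87

pH = 10.87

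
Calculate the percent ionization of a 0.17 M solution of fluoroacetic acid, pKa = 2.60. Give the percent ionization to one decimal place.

11.4%

FCH2COOH ⇌ FCH2COO- + H+; let x = [H+] at equilibrium.
Ka = 10^(−2.60) = 2.51 × 10^-3
Ka = x²/(C₀ − x); solving the quadratic gives x = 1.94 × 10^-2 M.
Fraction ionized = 1.94 × 10^-2 / 0.17 = 0.1141 → 11.4%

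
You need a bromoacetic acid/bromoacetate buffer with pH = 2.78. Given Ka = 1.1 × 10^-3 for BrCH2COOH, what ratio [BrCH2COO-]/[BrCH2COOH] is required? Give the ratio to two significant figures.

pKa = -log(1.1 × 10^-3) = 2.959
pH = pKa + log(r) ⇒ log(r) = 2.78 − 2.959 = -0.179
r = [BrCH2COO-]/[BrCH2COOH] = 10^(-0.179) = 0.662

ratio = 0.66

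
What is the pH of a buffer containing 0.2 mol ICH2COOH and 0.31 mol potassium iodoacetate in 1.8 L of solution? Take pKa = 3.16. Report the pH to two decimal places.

pH = pKa + log([A⁻]/[HA]) = 3.16 + log(0.31/0.2)
pH = 3.16 + (+0.190) = 3.35

pH = 3.35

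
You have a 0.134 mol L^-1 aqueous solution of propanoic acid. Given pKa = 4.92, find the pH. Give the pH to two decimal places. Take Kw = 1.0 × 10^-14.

pH = 2.90

CH3CH2COOH ⇌ CH3CH2COO- + H+
Ka = 10^(−4.92) = 1.20 × 10^-5
Ka = x²/(0.134 − x) = 1.20 × 10^-5
Assume x ≪ 0.134: x ≈ √(1.20 × 10^-5 × 0.134) = 1.27 × 10^-3 M
Check: 0.95% ionized — well under 5%, approximation valid.
pH = −log[H+] = −log(1.27 × 10^-3) = 2.90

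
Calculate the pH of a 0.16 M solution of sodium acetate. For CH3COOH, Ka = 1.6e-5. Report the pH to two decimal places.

pH = 9.00

CH3COO- is the conjugate base of the weak acid CH3COOH.
Kb = Kw/Ka = 1.0×10^-14 / 1.6 × 10^-5 = 6.25 × 10^-10
Kb = [OH-]²/(0.16 − [OH-]) = 6.25 × 10^-10
Assume [OH-] ≪ 0.16: [OH-] ≈ √(6.25 × 10^-10 × 0.16) = 1.00 × 10^-5 M
Check: 0.0063% ionized — well under 5%, approximation valid.
pOH = −log(1.00 × 10^-5) = 5.00; pH = 14.00 − 5.00 = 9.00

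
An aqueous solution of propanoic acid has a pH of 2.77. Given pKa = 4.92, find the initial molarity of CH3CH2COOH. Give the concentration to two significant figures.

C₀ = 2.4 × 10^-1 M

[H+] = 10^(-2.77) = 1.70 × 10^-3 M = x
Ka = 10^(−4.92) = 1.20 × 10^-5
Ka = x²/(C₀ − x) ⇒ C₀ = x + x²/Ka
C₀ = 1.70 × 10^-3 + (1.70 × 10^-3)²/(1.20 × 10^-5) = 2.43 × 10^-1 M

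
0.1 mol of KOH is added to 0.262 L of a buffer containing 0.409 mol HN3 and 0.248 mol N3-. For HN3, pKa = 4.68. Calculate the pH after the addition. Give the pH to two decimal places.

After neutralization: n(HN3) = 0.309 mol, n(N3-) = 0.348 mol.
pH = pKa + log(n_N3-/n_HN3) = 4.68 + log(0.348/0.309) = 4.68 + (+0.052)

pH = 4.73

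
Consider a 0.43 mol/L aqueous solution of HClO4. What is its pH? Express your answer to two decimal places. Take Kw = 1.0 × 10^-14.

HClO4 is a strong acid and dissociates completely, so [H+] = 0.43 M.
pH = -log(0.43) = 0.37

pH = 0.37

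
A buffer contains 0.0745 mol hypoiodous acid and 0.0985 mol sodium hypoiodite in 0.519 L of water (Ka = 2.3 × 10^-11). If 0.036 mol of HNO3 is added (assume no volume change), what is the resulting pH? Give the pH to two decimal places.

pH = 10.39

Added H+ converts OI- to HOI: HOI → 0.11 mol, OI- → 0.0625 mol.
pKa = −log(2.3 × 10^-11) = 10.638
pH = pKa + log(n_OI-/n_HOI) = 10.638 + log(0.0625/0.11) = 10.638 + (-0.246)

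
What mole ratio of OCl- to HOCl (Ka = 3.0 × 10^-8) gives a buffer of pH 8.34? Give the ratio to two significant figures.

pKa = -log(3.0 × 10^-8) = 7.523
pH = pKa + log(r) ⇒ log(r) = 8.34 − 7.523 = +0.817
r = [OCl-]/[HOCl] = 10^(+0.817) = 6.56

ratio = 6.6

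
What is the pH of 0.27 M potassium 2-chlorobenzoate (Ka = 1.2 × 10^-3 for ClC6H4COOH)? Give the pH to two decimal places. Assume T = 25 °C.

pH = 8.18

ClC6H4COO- is the conjugate base of the weak acid ClC6H4COOH.
Kb = Kw/Ka = 1.0×10^-14 / 1.2 × 10^-3 = 8.33 × 10^-12
From the ICE table, Kb = x²/(0.27 − x) = 8.33 × 10^-12.
Assume x ≪ 0.27: x ≈ √(8.33 × 10^-12 × 0.27) = 1.50 × 10^-6 M
(x/C₀ = 0.00056% < 5%, so the approximation holds.)
pOH = −log(1.50 × 10^-6) = 5.82; pH = 14.00 − 5.82 = 8.18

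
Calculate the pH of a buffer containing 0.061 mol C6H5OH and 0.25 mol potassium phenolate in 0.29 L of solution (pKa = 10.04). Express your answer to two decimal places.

pH = 10.65

pH = pKa + log([A⁻]/[HA]) = 10.04 + log(0.25/0.061)
pH = 10.04 + (+0.613) = 10.65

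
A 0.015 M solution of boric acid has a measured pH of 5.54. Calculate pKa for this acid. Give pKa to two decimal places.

pKa = 9.26

[H+] = 10^(-5.54) = 2.88 × 10^-6 M
At equilibrium [HA] = 0.015 − 2.88 × 10^-6 = 1.50 × 10^-2 M
Ka = [H+][A-]/[HA] = (2.88 × 10^-6)² / 1.50 × 10^-2 = 5.53 × 10^-10
pKa = -log(5.53 × 10^-10) = 9.26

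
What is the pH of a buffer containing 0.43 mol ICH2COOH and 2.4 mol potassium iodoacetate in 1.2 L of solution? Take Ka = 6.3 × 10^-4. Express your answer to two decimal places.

pKa = −log(6.3 × 10^-4) = 3.201
Using pH = pKa + log([base]/[acid]) with [base]/[acid] = 2.4/0.43:
pH = 3.201 + (+0.747) = 3.95

pH = 3.95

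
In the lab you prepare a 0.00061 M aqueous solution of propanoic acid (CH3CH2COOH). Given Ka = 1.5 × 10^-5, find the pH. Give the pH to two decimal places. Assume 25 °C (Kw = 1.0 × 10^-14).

CH3CH2COOH ⇌ CH3CH2COO- + H+
From the ICE table, Ka = x²/(0.00061 − x) = 1.5 × 10^-5.
Here C₀/Ka ≈ 40.7, so the small-x approximation fails. Use the quadratic:
x = [−1.5e-05 + √(1.5e-05² + 3.66e-08)]/2 = 8.84 × 10^-5 M
pH = −log(8.84 × 10^-5) = 4.05

pH = 4.05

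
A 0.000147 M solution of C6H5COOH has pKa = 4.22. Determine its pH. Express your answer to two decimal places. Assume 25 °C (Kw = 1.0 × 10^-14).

pH = 4.16

C6H5COOH ⇌ C6H5COO- + H+
Ka = 10^(−4.22) = 6.03 × 10^-5
Let x = [H+] at equilibrium. Ka = x²/(0.000147 − x).
The 5% rule fails; solving x² + Ka·x − Ka·C₀ = 0 exactly:
x = [−6.03e-05 + √(6.03e-05² + 3.55e-08)]/2 = 6.87 × 10^-5 M
pH = −log(6.87 × 10^-5) = 4.16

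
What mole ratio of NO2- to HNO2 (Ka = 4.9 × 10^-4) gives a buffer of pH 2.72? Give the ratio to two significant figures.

pKa = -log(4.9 × 10^-4) = 3.310
pH = pKa + log(r) ⇒ log(r) = 2.72 − 3.310 = -0.590
r = [NO2-]/[HNO2] = 10^(-0.590) = 0.257

ratio = 0.26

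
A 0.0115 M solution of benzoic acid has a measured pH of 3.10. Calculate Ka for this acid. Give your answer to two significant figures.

[H+] = 10^(-3.10) = 7.94 × 10^-4 M
At equilibrium [HA] = 0.0115 − 7.94 × 10^-4 = 1.07 × 10^-2 M
Ka = [H+][A-]/[HA] = (7.94 × 10^-4)² / 1.07 × 10^-2 = 5.9 × 10^-5

Ka = 5.9 × 10^-5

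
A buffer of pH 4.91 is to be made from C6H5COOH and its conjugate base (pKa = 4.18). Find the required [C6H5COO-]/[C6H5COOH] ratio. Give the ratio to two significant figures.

ratio = 5.4

pH = pKa + log(r) ⇒ log(r) = 4.91 − 4.18 = +0.73
r = [C6H5COO-]/[C6H5COOH] = 10^(+0.73) = 5.37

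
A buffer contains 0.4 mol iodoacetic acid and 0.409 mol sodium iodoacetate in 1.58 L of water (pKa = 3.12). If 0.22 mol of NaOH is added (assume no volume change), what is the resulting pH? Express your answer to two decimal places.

pH = 3.66

OH- converts ICH2COOH to ICH2COO-: ICH2COOH → 0.18 mol, ICH2COO- → 0.629 mol.
Henderson–Hasselbalch with mole ratio 0.629/0.18: pH = 3.12 + (+0.543)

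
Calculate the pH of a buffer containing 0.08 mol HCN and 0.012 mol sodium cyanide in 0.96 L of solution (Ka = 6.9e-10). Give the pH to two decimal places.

pH = 8.34

pKa = −log(6.9 × 10^-10) = 9.161
pH = pKa + log([A⁻]/[HA]) = 9.161 + log(0.012/0.08)
pH = 9.161 + (-0.824) = 8.34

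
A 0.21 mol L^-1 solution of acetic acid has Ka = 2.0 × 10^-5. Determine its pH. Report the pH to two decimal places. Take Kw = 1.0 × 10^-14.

CH3COOH ⇌ CH3COO- + H+
Ka = [H+]²/(0.21 − [H+]) = 2.0 × 10^-5
Since Ka ≪ C₀, [H+] ≈ √(Ka·C₀) = 2.05 × 10^-3 M.
Check: 0.98% ionized — well under 5%, approximation valid.
pH = −log(2.05 × 10^-3) = 2.69

pH = 2.69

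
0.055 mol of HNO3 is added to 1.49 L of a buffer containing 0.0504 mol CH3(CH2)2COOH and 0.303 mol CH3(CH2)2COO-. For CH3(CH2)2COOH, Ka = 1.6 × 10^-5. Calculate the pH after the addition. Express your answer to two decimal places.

After neutralization: n(CH3(CH2)2COOH) = 0.105 mol, n(CH3(CH2)2COO-) = 0.248 mol.
pKa = −log(1.6 × 10^-5) = 4.796
Henderson–Hasselbalch with mole ratio 0.248/0.105: pH = 4.796 + (+0.373)

pH = 5.17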